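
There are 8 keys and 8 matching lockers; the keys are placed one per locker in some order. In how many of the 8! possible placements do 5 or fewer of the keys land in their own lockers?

# with exactly i fixed is C(8,i)·!(8-i); sum over i=0..5:
  i=0: C(8,0)·!8 = 1·14833 = 14833
  i=1: C(8,1)·!7 = 8·1854 = 14832
  i=2: C(8,2)·!6 = 28·265 = 7420
  i=3: C(8,3)·!5 = 56·44 = 2464
  i=4: C(8,4)·!4 = 70·9 = 630
  i=5: C(8,5)·!3 = 56·2 = 112
Total = 40291.

40291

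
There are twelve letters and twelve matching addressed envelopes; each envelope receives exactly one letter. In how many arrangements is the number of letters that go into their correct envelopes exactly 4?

Pick the 4 fixed positions: C(12,4) = 495 ways.
The other 8 form a derangement: !8 = 14833.
Total: 495 × 14833 = 7342335.

7342335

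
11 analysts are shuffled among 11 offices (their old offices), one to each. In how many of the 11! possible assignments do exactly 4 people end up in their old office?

611820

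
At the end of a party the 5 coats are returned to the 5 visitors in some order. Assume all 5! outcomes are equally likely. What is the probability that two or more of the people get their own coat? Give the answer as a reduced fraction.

Favorable outcomes: Σ_{i≥2} C(5,i)·!(5-i) = 10·2 + 10·1 + 5·0 + 1·1 = 31.
Total outcomes: 5! = 120.
Probability = 31/120 = 31/120.

31/120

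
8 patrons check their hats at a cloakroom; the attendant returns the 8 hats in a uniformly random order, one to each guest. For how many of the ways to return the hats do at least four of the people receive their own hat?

771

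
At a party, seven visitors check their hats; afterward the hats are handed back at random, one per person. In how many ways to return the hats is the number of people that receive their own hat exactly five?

21

Choose which 5 of the 7 are fixed: C(7,5) = 21.
The remaining 2 must be deranged: !2 = 1.
Total: 21 × 1 = 21.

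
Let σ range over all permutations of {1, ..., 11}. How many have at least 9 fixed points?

56

Sum C(11,i)·!(11-i) for i = 9..11:
  i=9: C(11,9)·!2 = 55·1 = 55
  i=10: C(11,10)·!1 = 11·0 = 0
  i=11: C(11,11)·!0 = 1·1 = 1
Total = 56.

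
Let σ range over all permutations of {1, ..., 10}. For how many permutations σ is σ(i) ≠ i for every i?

!10 = 10! · Σ_{k=0}^{10} (-1)^k/k!
= 10! - 10!/1! + 10!/2! - 10!/3! + 10!/4! - 10!/5! + 10!/6! - 10!/7! + 10!/8! - 10!/9! + 10!/10!
= 3628800 - 3628800 + 1814400 - 604800 + 151200 - 30240 + 5040 - 720 + 90 - 10 + 1
= 1334961

1334961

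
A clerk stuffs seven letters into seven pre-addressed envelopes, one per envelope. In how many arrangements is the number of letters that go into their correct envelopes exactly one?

1855

Choose which one of the 7 is fixed: C(7,1) = 7.
The other 6 form a derangement: !6 = 265.
Total: 7 × 265 = 1855.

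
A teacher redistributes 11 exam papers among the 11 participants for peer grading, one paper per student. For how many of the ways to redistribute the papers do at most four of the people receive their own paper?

39770686

Sum C(11,i)·!(11-i) for i = 0..4:
  i=0: C(11,0)·!11 = 1·14684570 = 14684570
  i=1: C(11,1)·!10 = 11·1334961 = 14684571
  i=2: C(11,2)·!9 = 55·133496 = 7342280
  i=3: C(11,3)·!8 = 165·14833 = 2447445
  i=4: C(11,4)·!7 = 330·1854 = 611820
Total = 39770686.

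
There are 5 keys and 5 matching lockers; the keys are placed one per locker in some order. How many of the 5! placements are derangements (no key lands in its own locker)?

44

!5 is the nearest integer to 5!/e.
5! = 120, and 120/e ≈ 44.15, so !5 = 44.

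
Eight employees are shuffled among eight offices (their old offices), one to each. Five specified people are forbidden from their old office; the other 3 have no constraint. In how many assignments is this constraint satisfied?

21234

Inclusion-exclusion on the 5 forbidden self-matches:
Σ_{j=0}^{5} (-1)^j C(5,j)(8-j)!
= C(5,0)·8! - C(5,1)·7! + C(5,2)·6! - C(5,3)·5! + C(5,4)·4! - C(5,5)·3!
= 40320 - 25200 + 7200 - 1200 + 120 - 6
= 21234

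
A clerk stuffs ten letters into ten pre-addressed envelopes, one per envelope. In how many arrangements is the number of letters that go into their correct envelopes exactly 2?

667485

Pick the 2 fixed positions: C(10,2) = 45 ways.
The other 8 form a derangement: !8 = 14833.
Total: 45 × 14833 = 667485.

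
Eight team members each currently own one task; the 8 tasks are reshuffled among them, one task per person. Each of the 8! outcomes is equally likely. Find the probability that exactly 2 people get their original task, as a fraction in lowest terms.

Favorable outcomes: C(8,2)·!6 = 28·265 = 7420.
Total outcomes: 8! = 40320.
Probability = 7420/40320 = 53/288.

53/288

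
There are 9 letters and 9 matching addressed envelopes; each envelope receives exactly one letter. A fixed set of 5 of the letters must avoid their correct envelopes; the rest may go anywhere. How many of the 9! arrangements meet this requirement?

205056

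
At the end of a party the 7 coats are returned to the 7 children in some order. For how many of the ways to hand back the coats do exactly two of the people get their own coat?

924

Choose which 2 of the 7 are fixed: C(7,2) = 21.
The remaining 5 must be deranged: !5 = 44.
Total: 21 × 44 = 924.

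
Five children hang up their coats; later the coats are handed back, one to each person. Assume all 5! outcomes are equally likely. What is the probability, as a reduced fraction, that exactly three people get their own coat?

1/12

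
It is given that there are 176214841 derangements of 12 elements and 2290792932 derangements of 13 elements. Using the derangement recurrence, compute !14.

32071101049

!14 = (14-1)·(!13 + !12) = 13·(2290792932 + 176214841) = 13·2467007773 = 32071101049.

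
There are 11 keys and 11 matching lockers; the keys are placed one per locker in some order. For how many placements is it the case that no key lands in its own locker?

!11 is the nearest integer to 11!/e.
11! = 39916800, and 39916800/e ≈ 14684570.08, so !11 = 14684570.

14684570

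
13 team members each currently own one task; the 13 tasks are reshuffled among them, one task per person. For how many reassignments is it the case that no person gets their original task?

2290792932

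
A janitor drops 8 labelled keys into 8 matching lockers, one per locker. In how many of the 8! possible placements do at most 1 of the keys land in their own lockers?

29665

# with exactly i fixed is C(8,i)·!(8-i); sum over i=0..1:
  i=0: C(8,0)·!8 = 1·14833 = 14833
  i=1: C(8,1)·!7 = 8·1854 = 14832
Total = 29665.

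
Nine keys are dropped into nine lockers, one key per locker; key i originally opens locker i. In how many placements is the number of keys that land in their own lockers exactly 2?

Choose which 2 of the 9 are fixed: C(9,2) = 36.
The other 7 form a derangement: !7 = 1854.
Total: 36 × 1854 = 66744.

66744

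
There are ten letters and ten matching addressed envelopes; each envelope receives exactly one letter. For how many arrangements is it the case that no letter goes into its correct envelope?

The number of derangements of 10 is !10 = Σ_{k=0}^{10} (-1)^k·10!/k!
= 10! - 10!/1! + 10!/2! - 10!/3! + 10!/4! - 10!/5! + 10!/6! - 10!/7! + 10!/8! - 10!/9! + 10!/10!
= 3628800 - 3628800 + 1814400 - 604800 + 151200 - 30240 + 5040 - 720 + 90 - 10 + 1
= 1334961

1334961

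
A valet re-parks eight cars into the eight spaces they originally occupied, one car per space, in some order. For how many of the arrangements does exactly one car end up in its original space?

14832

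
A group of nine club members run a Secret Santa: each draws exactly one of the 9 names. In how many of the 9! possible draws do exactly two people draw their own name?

66744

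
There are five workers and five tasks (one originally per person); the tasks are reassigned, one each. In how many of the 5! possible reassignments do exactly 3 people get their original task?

Pick the 3 fixed positions: C(5,3) = 10 ways.
The remaining 2 must be deranged: !2 = 1.
Total: 10 × 1 = 10.

10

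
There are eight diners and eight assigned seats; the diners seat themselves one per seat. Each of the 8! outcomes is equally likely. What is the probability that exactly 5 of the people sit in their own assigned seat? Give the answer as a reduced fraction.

Favorable outcomes: C(8,5)·!3 = 56·2 = 112.
Total outcomes: 8! = 40320.
Probability = 112/40320 = 1/360.

1/360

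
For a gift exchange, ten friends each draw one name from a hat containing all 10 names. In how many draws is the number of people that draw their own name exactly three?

Choose which 3 of the 10 are fixed: C(10,3) = 120.
The remaining 7 must be deranged: !7 = 1854.
Total: 120 × 1854 = 222480.

222480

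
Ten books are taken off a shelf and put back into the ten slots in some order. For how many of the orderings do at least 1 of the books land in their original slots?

2293839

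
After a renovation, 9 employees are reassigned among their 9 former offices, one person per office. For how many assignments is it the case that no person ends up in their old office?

By inclusion-exclusion, !9 = Σ (-1)^k · 9!/k! for k=0..9
= 9! - 9!/1! + 9!/2! - 9!/3! + 9!/4! - 9!/5! + 9!/6! - 9!/7! + 9!/8! - 9!/9!
= 362880 - 362880 + 181440 - 60480 + 15120 - 3024 + 504 - 72 + 9 - 1
= 133496

133496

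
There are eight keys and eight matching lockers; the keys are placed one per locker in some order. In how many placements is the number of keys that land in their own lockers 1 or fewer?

29665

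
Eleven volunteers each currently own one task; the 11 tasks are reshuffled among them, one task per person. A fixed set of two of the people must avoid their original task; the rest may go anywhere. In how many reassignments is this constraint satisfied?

Let A_j be the event that the j-th constrained one is fixed. By inclusion-exclusion over the 2 events:
Σ_{j=0}^{2} (-1)^j C(2,j)(11-j)!
= C(2,0)·11! - C(2,1)·10! + C(2,2)·9!
= 39916800 - 7257600 + 362880
= 33022080

33022080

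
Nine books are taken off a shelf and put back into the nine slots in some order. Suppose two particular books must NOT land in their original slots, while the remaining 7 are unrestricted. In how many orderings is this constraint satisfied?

287280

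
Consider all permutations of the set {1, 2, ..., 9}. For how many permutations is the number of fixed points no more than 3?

355997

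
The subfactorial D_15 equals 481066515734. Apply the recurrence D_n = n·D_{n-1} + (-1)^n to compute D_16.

7697064251745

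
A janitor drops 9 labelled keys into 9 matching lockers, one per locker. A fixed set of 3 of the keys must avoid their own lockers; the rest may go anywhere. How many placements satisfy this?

Let A_j be the event that the j-th constrained one is fixed. By inclusion-exclusion over the 3 events:
Σ_{j=0}^{3} (-1)^j C(3,j)(9-j)!
= C(3,0)·9! - C(3,1)·8! + C(3,2)·7! - C(3,3)·6!
= 362880 - 120960 + 15120 - 720
= 256320

256320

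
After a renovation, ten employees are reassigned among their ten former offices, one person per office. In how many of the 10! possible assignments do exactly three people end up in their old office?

222480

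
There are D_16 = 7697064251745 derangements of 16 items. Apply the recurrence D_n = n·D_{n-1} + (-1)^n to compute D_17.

130850092279664

D_17 = 17·7697064251745 - 1 = 130850092279664.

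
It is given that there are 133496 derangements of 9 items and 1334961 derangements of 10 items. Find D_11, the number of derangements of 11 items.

D_11 = (11-1)·(D_10 + D_9) = 10·(1334961 + 133496) = 10·1468457 = 14684570.

14684570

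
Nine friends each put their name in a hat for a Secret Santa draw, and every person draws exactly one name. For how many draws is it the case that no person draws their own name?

133496

The subfactorial !9 = [9!/e] (nearest integer).
9! = 362880, and 362880/e ≈ 133496.09, so !9 = 133496.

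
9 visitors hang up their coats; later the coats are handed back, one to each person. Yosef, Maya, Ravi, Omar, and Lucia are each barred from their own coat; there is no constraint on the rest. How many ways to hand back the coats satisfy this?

205056

Inclusion-exclusion on the 5 forbidden self-matches:
Σ_{j=0}^{5} (-1)^j C(5,j)(9-j)!
= C(5,0)·9! - C(5,1)·8! + C(5,2)·7! - C(5,3)·6! + C(5,4)·5! - C(5,5)·4!
= 362880 - 201600 + 50400 - 7200 + 600 - 24
= 205056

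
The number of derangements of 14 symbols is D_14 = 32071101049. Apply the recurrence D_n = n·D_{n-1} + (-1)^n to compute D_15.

481066515734

D_15 = 15·32071101049 - 1 = 481066515734.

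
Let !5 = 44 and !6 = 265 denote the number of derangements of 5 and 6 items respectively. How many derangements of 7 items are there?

1854

!7 = (7-1)·(!6 + !5) = 6·(265 + 44) = 6·309 = 1854.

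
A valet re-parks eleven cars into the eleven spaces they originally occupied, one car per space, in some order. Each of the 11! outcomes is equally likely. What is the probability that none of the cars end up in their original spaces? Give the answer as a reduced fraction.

1468457/3991680

Favorable outcomes: !11 = 14684570.
Total outcomes: 11! = 39916800.
Probability = 14684570/39916800 = 1468457/3991680.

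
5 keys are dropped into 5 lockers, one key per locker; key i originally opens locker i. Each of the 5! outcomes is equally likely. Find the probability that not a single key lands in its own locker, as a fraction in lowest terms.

11/30

Favorable outcomes: !5 = 44.
Total outcomes: 5! = 120.
Probability = 44/120 = 11/30.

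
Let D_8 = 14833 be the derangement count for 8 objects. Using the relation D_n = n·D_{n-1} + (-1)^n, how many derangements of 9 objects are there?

D_9 = 9·14833 - 1 = 133496.

133496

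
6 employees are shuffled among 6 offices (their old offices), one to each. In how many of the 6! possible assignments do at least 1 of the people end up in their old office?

455

# with exactly i fixed is C(6,i)·!(6-i); sum over i=1..6:
  i=1: C(6,1)·!5 = 6·44 = 264
  i=2: C(6,2)·!4 = 15·9 = 135
  i=3: C(6,3)·!3 = 20·2 = 40
  i=4: C(6,4)·!2 = 15·1 = 15
  i=5: C(6,5)·!1 = 6·0 = 0
  i=6: C(6,6)·!0 = 1·1 = 1
Total = 455.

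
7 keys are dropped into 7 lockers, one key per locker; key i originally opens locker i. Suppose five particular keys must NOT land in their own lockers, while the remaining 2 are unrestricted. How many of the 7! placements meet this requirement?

Inclusion-exclusion on the 5 forbidden self-matches:
Σ_{j=0}^{5} (-1)^j C(5,j)(7-j)!
= C(5,0)·7! - C(5,1)·6! + C(5,2)·5! - C(5,3)·4! + C(5,4)·3! - C(5,5)·2!
= 5040 - 3600 + 1200 - 240 + 30 - 2
= 2428

2428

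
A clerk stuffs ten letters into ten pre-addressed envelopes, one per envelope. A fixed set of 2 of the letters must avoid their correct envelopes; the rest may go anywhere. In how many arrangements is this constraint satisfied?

2943360

Inclusion-exclusion on the 2 forbidden self-matches:
Σ_{j=0}^{2} (-1)^j C(2,j)(10-j)!
= C(2,0)·10! - C(2,1)·9! + C(2,2)·8!
= 3628800 - 725760 + 40320
= 2943360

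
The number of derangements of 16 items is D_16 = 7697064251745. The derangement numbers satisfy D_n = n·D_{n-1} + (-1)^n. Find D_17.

130850092279664

D_17 = 17·7697064251745 - 1 = 130850092279664.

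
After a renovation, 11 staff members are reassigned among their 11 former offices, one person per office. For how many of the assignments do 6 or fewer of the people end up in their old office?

39913444

Sum C(11,i)·!(11-i) for i = 0..6:
  i=0: C(11,0)·!11 = 1·14684570 = 14684570
  i=1: C(11,1)·!10 = 11·1334961 = 14684571
  i=2: C(11,2)·!9 = 55·133496 = 7342280
  i=3: C(11,3)·!8 = 165·14833 = 2447445
  i=4: C(11,4)·!7 = 330·1854 = 611820
  i=5: C(11,5)·!6 = 462·265 = 122430
  i=6: C(11,6)·!5 = 462·44 = 20328
Total = 39913444.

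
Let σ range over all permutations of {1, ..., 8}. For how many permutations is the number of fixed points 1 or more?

Sum C(8,i)·!(8-i) for i = 1..8:
  i=1: C(8,1)·!7 = 8·1854 = 14832
  i=2: C(8,2)·!6 = 28·265 = 7420
  i=3: C(8,3)·!5 = 56·44 = 2464
  i=4: C(8,4)·!4 = 70·9 = 630
  i=5: C(8,5)·!3 = 56·2 = 112
  i=6: C(8,6)·!2 = 28·1 = 28
  i=7: C(8,7)·!1 = 8·0 = 0
  i=8: C(8,8)·!0 = 1·1 = 1
Total = 25487.

25487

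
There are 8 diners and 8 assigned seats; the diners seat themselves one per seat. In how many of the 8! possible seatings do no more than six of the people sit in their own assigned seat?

40319

Sum C(8,i)·!(8-i) for i = 0..6:
  i=0: C(8,0)·!8 = 1·14833 = 14833
  i=1: C(8,1)·!7 = 8·1854 = 14832
  i=2: C(8,2)·!6 = 28·265 = 7420
  i=3: C(8,3)·!5 = 56·44 = 2464
  i=4: C(8,4)·!4 = 70·9 = 630
  i=5: C(8,5)·!3 = 56·2 = 112
  i=6: C(8,6)·!2 = 28·1 = 28
Total = 40319.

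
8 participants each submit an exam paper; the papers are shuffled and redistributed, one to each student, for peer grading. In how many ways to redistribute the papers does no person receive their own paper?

14833

The subfactorial !8 = [8!/e] (nearest integer).
8! = 40320, and 40320/e ≈ 14832.90, so !8 = 14833.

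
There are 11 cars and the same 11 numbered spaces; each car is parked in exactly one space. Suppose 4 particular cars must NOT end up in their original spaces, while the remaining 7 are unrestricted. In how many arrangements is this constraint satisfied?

Let A_j be the event that the j-th constrained one is fixed. By inclusion-exclusion over the 4 events:
Σ_{j=0}^{4} (-1)^j C(4,j)(11-j)!
= C(4,0)·11! - C(4,1)·10! + C(4,2)·9! - C(4,3)·8! + C(4,4)·7!
= 39916800 - 14515200 + 2177280 - 161280 + 5040
= 27422640

27422640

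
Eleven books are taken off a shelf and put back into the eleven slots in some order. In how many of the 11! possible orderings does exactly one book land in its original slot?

14684571

Choose which one of the 11 is fixed: C(11,1) = 11.
The remaining 10 must be deranged: !10 = 1334961.
Total: 11 × 1334961 = 14684571.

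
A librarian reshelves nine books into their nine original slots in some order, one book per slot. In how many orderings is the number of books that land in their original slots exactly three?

22260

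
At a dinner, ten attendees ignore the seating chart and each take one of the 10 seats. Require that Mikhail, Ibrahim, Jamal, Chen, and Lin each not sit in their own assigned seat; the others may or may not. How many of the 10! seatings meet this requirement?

2170680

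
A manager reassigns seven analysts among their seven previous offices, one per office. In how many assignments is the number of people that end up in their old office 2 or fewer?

4633

# with exactly i fixed is C(7,i)·!(7-i); sum over i=0..2:
  i=0: C(7,0)·!7 = 1·1854 = 1854
  i=1: C(7,1)·!6 = 7·265 = 1855
  i=2: C(7,2)·!5 = 21·44 = 924
Total = 4633.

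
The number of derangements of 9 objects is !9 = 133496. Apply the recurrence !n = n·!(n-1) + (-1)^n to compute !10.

!10 = 10·133496 + 1 = 1334961.

1334961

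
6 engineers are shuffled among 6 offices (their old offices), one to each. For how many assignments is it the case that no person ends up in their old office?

265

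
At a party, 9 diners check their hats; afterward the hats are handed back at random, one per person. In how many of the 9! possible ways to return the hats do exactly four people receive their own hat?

5544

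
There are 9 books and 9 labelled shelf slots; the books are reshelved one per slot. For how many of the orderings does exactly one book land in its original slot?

133497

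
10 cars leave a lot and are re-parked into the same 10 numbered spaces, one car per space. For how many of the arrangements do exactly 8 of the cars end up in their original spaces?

45

Pick the 8 fixed positions: C(10,8) = 45 ways.
The remaining 2 must be deranged: !2 = 1.
Total: 45 × 1 = 45.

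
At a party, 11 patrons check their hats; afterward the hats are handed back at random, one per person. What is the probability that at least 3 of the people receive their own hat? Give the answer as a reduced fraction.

3205379/39916800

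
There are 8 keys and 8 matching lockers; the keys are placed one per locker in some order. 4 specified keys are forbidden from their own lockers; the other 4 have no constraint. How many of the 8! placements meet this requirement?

24024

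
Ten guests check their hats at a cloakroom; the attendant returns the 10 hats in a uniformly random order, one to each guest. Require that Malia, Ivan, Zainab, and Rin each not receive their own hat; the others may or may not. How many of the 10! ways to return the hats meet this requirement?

2399760

Inclusion-exclusion on the 4 forbidden self-matches:
Σ_{j=0}^{4} (-1)^j C(4,j)(10-j)!
= C(4,0)·10! - C(4,1)·9! + C(4,2)·8! - C(4,3)·7! + C(4,4)·6!
= 3628800 - 1451520 + 241920 - 20160 + 720
= 2399760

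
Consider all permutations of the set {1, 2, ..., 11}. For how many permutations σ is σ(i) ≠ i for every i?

The subfactorial !11 = [11!/e] (nearest integer).
11! = 39916800, and 39916800/e ≈ 14684570.08, so !11 = 14684570.

14684570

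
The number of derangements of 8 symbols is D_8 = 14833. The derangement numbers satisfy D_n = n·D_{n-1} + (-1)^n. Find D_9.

133496

D_9 = 9·14833 - 1 = 133496.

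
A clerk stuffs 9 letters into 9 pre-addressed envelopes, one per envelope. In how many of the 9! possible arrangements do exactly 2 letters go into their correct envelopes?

66744

Pick the 2 fixed positions: C(9,2) = 36 ways.
The other 7 form a derangement: !7 = 1854.
Total: 36 × 1854 = 66744.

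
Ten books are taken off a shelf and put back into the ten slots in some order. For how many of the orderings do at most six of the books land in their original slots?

# with exactly i fixed is C(10,i)·!(10-i); sum over i=0..6:
  i=0: C(10,0)·!10 = 1·1334961 = 1334961
  i=1: C(10,1)·!9 = 10·133496 = 1334960
  i=2: C(10,2)·!8 = 45·14833 = 667485
  i=3: C(10,3)·!7 = 120·1854 = 222480
  i=4: C(10,4)·!6 = 210·265 = 55650
  i=5: C(10,5)·!5 = 252·44 = 11088
  i=6: C(10,6)·!4 = 210·9 = 1890
Total = 3628514.

3628514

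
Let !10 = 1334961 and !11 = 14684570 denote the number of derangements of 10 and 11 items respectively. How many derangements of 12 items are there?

176214841

!12 = (12-1)·(!11 + !10) = 11·(14684570 + 1334961) = 11·16019531 = 176214841.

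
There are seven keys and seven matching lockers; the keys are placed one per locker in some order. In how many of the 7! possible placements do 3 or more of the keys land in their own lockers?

# with exactly i fixed is C(7,i)·!(7-i); sum over i=3..7:
  i=3: C(7,3)·!4 = 35·9 = 315
  i=4: C(7,4)·!3 = 35·2 = 70
  i=5: C(7,5)·!2 = 21·1 = 21
  i=6: C(7,6)·!1 = 7·0 = 0
  i=7: C(7,7)·!0 = 1·1 = 1
Total = 407.

407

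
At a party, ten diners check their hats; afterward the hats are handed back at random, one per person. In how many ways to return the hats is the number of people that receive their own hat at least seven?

286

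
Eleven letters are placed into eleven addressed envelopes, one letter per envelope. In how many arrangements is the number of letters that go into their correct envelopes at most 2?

36711421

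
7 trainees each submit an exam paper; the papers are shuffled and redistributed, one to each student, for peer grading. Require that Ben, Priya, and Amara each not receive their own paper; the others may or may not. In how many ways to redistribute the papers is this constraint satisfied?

Inclusion-exclusion on the 3 forbidden self-matches:
Σ_{j=0}^{3} (-1)^j C(3,j)(7-j)!
= C(3,0)·7! - C(3,1)·6! + C(3,2)·5! - C(3,3)·4!
= 5040 - 2160 + 360 - 24
= 3216

3216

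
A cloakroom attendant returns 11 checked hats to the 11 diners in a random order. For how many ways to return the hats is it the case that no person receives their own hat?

14684570

The number of derangements of 11 is !11 = Σ_{k=0}^{11} (-1)^k·11!/k!
= 11! - 11!/1! + 11!/2! - 11!/3! + 11!/4! - 11!/5! + 11!/6! - 11!/7! + 11!/8! - 11!/9! + 11!/10! - 11!/11!
= 39916800 - 39916800 + 19958400 - 6652800 + 1663200 - 332640 + 55440 - 7920 + 990 - 110 + 11 - 1
= 14684570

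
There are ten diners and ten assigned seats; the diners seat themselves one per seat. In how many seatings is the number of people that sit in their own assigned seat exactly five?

11088

Choose which 5 of the 10 are fixed: C(10,5) = 252.
The remaining 5 must be deranged: !5 = 44.
Total: 252 × 44 = 11088.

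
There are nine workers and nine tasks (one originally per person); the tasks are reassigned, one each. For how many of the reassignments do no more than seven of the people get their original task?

362879

# with exactly i fixed is C(9,i)·!(9-i); sum over i=0..7:
  i=0: C(9,0)·!9 = 1·133496 = 133496
  i=1: C(9,1)·!8 = 9·14833 = 133497
  i=2: C(9,2)·!7 = 36·1854 = 66744
  i=3: C(9,3)·!6 = 84·265 = 22260
  i=4: C(9,4)·!5 = 126·44 = 5544
  i=5: C(9,5)·!4 = 126·9 = 1134
  i=6: C(9,6)·!3 = 84·2 = 168
  i=7: C(9,7)·!2 = 36·1 = 36
Total = 362879.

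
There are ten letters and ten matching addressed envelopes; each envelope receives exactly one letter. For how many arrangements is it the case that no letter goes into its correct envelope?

1334961

!10 is the nearest integer to 10!/e.
10! = 3628800, and 3628800/e ≈ 1334960.92, so !10 = 1334961.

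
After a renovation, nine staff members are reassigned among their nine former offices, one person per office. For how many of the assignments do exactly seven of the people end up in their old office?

36

Choose which 7 of the 9 are fixed: C(9,7) = 36.
The remaining 2 must be deranged: !2 = 1.
Total: 36 × 1 = 36.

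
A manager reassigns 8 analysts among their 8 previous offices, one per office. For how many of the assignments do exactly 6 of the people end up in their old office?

28

Choose which 6 of the 8 are fixed: C(8,6) = 28.
The other 2 form a derangement: !2 = 1.
Total: 28 × 1 = 28.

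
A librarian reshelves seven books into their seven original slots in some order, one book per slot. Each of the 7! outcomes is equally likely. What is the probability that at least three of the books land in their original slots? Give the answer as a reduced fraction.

407/5040

Favorable outcomes: Σ_{i≥3} C(7,i)·!(7-i) = 35·9 + 35·2 + 21·1 + 7·0 + 1·1 = 407.
Total outcomes: 7! = 5040.
Probability = 407/5040 = 407/5040.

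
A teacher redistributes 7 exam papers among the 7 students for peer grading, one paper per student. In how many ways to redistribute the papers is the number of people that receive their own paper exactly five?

21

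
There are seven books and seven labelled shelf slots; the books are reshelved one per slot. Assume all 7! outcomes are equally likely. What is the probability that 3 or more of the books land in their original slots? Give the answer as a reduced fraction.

407/5040

Favorable outcomes: Σ_{i≥3} C(7,i)·!(7-i) = 35·9 + 35·2 + 21·1 + 7·0 + 1·1 = 407.
Total outcomes: 7! = 5040.
Probability = 407/5040 = 407/5040.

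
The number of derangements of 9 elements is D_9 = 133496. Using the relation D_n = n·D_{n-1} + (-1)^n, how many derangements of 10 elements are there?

D_10 = 10·133496 + 1 = 1334961.

1334961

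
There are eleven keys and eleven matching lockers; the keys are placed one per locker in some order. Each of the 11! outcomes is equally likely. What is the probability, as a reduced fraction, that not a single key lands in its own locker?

1468457/3991680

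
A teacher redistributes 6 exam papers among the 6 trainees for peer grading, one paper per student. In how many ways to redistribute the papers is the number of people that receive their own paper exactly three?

40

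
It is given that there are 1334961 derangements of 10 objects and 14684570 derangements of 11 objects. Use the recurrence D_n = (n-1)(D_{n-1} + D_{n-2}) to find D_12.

D_12 = (12-1)·(D_11 + D_10) = 11·(14684570 + 1334961) = 11·16019531 = 176214841.

176214841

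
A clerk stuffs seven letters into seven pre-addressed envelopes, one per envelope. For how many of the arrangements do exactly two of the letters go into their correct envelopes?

Choose which 2 of the 7 are fixed: C(7,2) = 21.
The other 5 form a derangement: !5 = 44.
Total: 21 × 44 = 924.

924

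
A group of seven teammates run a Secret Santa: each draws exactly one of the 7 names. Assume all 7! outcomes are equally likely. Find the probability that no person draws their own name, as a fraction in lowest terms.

103/280

Favorable outcomes: !7 = 1854.
Total outcomes: 7! = 5040.
Probability = 1854/5040 = 103/280.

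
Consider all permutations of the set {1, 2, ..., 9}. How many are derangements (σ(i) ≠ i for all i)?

Use !n = (n-1)(!(n-1) + !(n-2)).
!9 = 8·(14833 + 1854) = 8·16687 = 133496

133496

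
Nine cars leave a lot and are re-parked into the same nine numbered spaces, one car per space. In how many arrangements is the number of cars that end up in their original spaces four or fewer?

# with exactly i fixed is C(9,i)·!(9-i); sum over i=0..4:
  i=0: C(9,0)·!9 = 1·133496 = 133496
  i=1: C(9,1)·!8 = 9·14833 = 133497
  i=2: C(9,2)·!7 = 36·1854 = 66744
  i=3: C(9,3)·!6 = 84·265 = 22260
  i=4: C(9,4)·!5 = 126·44 = 5544
Total = 361541.

361541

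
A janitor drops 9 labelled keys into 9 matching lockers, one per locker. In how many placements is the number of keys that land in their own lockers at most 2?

333737

Sum C(9,i)·!(9-i) for i = 0..2:
  i=0: C(9,0)·!9 = 1·133496 = 133496
  i=1: C(9,1)·!8 = 9·14833 = 133497
  i=2: C(9,2)·!7 = 36·1854 = 66744
Total = 333737.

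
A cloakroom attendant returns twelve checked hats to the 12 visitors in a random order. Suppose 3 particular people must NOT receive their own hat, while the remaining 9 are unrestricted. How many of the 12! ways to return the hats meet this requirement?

369774720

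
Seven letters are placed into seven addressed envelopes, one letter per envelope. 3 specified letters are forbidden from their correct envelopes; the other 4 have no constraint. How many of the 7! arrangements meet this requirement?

3216

Let A_j be the event that the j-th constrained one is fixed. By inclusion-exclusion over the 3 events:
Σ_{j=0}^{3} (-1)^j C(3,j)(7-j)!
= C(3,0)·7! - C(3,1)·6! + C(3,2)·5! - C(3,3)·4!
= 5040 - 2160 + 360 - 24
= 3216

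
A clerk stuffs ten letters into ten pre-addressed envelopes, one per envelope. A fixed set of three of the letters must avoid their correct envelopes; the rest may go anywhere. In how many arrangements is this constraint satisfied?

Inclusion-exclusion on the 3 forbidden self-matches:
Σ_{j=0}^{3} (-1)^j C(3,j)(10-j)!
= C(3,0)·10! - C(3,1)·9! + C(3,2)·8! - C(3,3)·7!
= 3628800 - 1088640 + 120960 - 5040
= 2656080

2656080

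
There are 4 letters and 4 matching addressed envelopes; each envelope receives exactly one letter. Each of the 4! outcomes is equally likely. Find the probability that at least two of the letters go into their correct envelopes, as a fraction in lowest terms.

7/24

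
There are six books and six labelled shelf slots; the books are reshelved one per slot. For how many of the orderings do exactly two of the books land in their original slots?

Choose which 2 of the 6 are fixed: C(6,2) = 15.
The remaining 4 must be deranged: !4 = 9.
Total: 15 × 9 = 135.

135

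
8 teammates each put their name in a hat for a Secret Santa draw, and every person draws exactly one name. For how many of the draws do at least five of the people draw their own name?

# with exactly i fixed is C(8,i)·!(8-i); sum over i=5..8:
  i=5: C(8,5)·!3 = 56·2 = 112
  i=6: C(8,6)·!2 = 28·1 = 28
  i=7: C(8,7)·!1 = 8·0 = 0
  i=8: C(8,8)·!0 = 1·1 = 1
Total = 141.

141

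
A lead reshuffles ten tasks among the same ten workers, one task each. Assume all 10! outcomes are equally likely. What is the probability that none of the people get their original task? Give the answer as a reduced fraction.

16481/44800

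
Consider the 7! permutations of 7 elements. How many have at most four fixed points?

5018

# with exactly i fixed is C(7,i)·!(7-i); sum over i=0..4:
  i=0: C(7,0)·!7 = 1·1854 = 1854
  i=1: C(7,1)·!6 = 7·265 = 1855
  i=2: C(7,2)·!5 = 21·44 = 924
  i=3: C(7,3)·!4 = 35·9 = 315
  i=4: C(7,4)·!3 = 35·2 = 70
Total = 5018.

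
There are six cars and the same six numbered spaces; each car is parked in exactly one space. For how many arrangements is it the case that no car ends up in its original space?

!6 = 6! · Σ_{k=0}^{6} (-1)^k/k!
= 6! - 6!/1! + 6!/2! - 6!/3! + 6!/4! - 6!/5! + 6!/6!
= 720 - 720 + 360 - 120 + 30 - 6 + 1
= 265

265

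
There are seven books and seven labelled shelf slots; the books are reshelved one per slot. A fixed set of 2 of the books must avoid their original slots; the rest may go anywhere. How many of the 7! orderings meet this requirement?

3720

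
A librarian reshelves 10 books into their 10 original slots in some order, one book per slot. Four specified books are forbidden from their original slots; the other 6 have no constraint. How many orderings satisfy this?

2399760

Let A_j be the event that the j-th constrained one is fixed. By inclusion-exclusion over the 4 events:
Σ_{j=0}^{4} (-1)^j C(4,j)(10-j)!
= C(4,0)·10! - C(4,1)·9! + C(4,2)·8! - C(4,3)·7! + C(4,4)·6!
= 3628800 - 1451520 + 241920 - 20160 + 720
= 2399760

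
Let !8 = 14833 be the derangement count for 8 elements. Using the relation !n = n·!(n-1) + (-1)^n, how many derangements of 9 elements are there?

!9 = 9·14833 - 1 = 133496.

133496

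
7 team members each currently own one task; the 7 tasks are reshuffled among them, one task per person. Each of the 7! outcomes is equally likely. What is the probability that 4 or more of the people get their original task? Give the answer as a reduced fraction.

23/1260

Favorable outcomes: Σ_{i≥4} C(7,i)·!(7-i) = 35·2 + 21·1 + 7·0 + 1·1 = 92.
Total outcomes: 7! = 5040.
Probability = 92/5040 = 23/1260.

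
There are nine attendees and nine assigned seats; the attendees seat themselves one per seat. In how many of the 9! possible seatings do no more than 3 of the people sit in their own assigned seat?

Sum C(9,i)·!(9-i) for i = 0..3:
  i=0: C(9,0)·!9 = 1·133496 = 133496
  i=1: C(9,1)·!8 = 9·14833 = 133497
  i=2: C(9,2)·!7 = 36·1854 = 66744
  i=3: C(9,3)·!6 = 84·265 = 22260
Total = 355997.

355997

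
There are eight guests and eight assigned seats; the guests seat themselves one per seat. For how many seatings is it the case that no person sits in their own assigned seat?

14833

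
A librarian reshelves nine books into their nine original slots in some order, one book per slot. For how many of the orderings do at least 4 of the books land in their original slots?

6883

Sum C(9,i)·!(9-i) for i = 4..9:
  i=4: C(9,4)·!5 = 126·44 = 5544
  i=5: C(9,5)·!4 = 126·9 = 1134
  i=6: C(9,6)·!3 = 84·2 = 168
  i=7: C(9,7)·!2 = 36·1 = 36
  i=8: C(9,8)·!1 = 9·0 = 0
  i=9: C(9,9)·!0 = 1·1 = 1
Total = 6883.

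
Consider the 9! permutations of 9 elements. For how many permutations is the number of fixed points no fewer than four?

6883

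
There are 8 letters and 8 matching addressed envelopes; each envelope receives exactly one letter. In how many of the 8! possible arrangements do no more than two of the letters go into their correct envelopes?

37085

# with exactly i fixed is C(8,i)·!(8-i); sum over i=0..2:
  i=0: C(8,0)·!8 = 1·14833 = 14833
  i=1: C(8,1)·!7 = 8·1854 = 14832
  i=2: C(8,2)·!6 = 28·265 = 7420
Total = 37085.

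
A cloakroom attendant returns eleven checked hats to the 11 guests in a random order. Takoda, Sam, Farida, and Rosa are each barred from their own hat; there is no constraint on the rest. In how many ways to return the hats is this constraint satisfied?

27422640

Inclusion-exclusion on the 4 forbidden self-matches:
Σ_{j=0}^{4} (-1)^j C(4,j)(11-j)!
= C(4,0)·11! - C(4,1)·10! + C(4,2)·9! - C(4,3)·8! + C(4,4)·7!
= 39916800 - 14515200 + 2177280 - 161280 + 5040
= 27422640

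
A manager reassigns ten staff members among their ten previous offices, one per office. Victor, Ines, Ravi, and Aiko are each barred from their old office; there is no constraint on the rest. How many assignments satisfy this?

2399760

Inclusion-exclusion on the 4 forbidden self-matches:
Σ_{j=0}^{4} (-1)^j C(4,j)(10-j)!
= C(4,0)·10! - C(4,1)·9! + C(4,2)·8! - C(4,3)·7! + C(4,4)·6!
= 3628800 - 1451520 + 241920 - 20160 + 720
= 2399760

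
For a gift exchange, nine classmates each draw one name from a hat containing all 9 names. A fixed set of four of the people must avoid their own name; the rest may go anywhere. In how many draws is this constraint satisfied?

Let A_j be the event that the j-th constrained one is fixed. By inclusion-exclusion over the 4 events:
Σ_{j=0}^{4} (-1)^j C(4,j)(9-j)!
= C(4,0)·9! - C(4,1)·8! + C(4,2)·7! - C(4,3)·6! + C(4,4)·5!
= 362880 - 161280 + 30240 - 2880 + 120
= 229080

229080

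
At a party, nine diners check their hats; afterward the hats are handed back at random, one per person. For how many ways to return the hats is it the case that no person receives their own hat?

The number of derangements of 9 is !9 = Σ_{k=0}^{9} (-1)^k·9!/k!
= 9! - 9!/1! + 9!/2! - 9!/3! + 9!/4! - 9!/5! + 9!/6! - 9!/7! + 9!/8! - 9!/9!
= 362880 - 362880 + 181440 - 60480 + 15120 - 3024 + 504 - 72 + 9 - 1
= 133496

133496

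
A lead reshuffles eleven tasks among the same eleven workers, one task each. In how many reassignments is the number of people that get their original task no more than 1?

Sum C(11,i)·!(11-i) for i = 0..1:
  i=0: C(11,0)·!11 = 1·14684570 = 14684570
  i=1: C(11,1)·!10 = 11·1334961 = 14684571
Total = 29369141.

29369141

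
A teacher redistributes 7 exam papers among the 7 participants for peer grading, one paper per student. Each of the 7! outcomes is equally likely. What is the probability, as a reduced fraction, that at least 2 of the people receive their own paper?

1331/5040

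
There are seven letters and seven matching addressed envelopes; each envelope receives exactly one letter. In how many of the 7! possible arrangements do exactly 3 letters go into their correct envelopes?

315

Choose which 3 of the 7 are fixed: C(7,3) = 35.
The remaining 4 must be deranged: !4 = 9.
Total: 35 × 9 = 315.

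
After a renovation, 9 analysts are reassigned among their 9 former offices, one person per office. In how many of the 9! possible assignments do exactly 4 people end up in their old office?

5544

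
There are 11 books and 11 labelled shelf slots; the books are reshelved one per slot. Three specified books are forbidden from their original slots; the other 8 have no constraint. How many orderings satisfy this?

30078720

Inclusion-exclusion on the 3 forbidden self-matches:
Σ_{j=0}^{3} (-1)^j C(3,j)(11-j)!
= C(3,0)·11! - C(3,1)·10! + C(3,2)·9! - C(3,3)·8!
= 39916800 - 10886400 + 1088640 - 40320
= 30078720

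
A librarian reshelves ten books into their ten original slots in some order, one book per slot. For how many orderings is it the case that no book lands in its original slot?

1334961

Recurrence: !10 = 10·!9 + (-1)^10.
!10 = 10·133496 + 1 = 1334961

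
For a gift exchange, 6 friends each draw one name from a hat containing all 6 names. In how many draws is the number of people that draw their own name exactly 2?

135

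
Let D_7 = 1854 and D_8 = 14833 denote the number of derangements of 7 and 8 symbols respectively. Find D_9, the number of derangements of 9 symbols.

D_9 = (9-1)·(D_8 + D_7) = 8·(14833 + 1854) = 8·16687 = 133496.

133496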